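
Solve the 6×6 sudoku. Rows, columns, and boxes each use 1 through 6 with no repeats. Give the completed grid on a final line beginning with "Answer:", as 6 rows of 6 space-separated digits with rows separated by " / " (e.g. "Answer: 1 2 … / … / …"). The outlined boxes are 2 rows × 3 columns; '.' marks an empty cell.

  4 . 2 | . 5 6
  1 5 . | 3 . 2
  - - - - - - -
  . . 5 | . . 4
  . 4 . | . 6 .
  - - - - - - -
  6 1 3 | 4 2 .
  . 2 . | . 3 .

Step 1. [r1c4∈{1}] r1c4's peers cover all but 1. So r1c4=1.
Step 2. [r4c6∈{1,3,5}] r4c6 is the only open cell in col 6 admitting 3 ⇒ r4c6=3.
Step 3. [r6c1∈{5}] r6c1's peers cover all but 5 ⇒ r6c1=5.
Step 4. [r3c1∈{2,3}] col 1 places 3 nowhere but r3c1. So r3c1=3.
Step 5. [r4c4∈{2,5}] 5 has one home in row 4: r4c4, so r4c4=5.
Step 6. [r5c6∈{5}] r5c6's peers cover all but 5, so r5c6=5.
Step 7. [r6c4∈{6}] r6c4's peers cover all but 6 ⇒ r6c4=6.
Step 8. [r6c6∈{1}] only 1 remains possible at r6c6. So r6c6=1.
Step 9. [r2c3∈{6}] r2c3 has the single candidate 6 ⇒ r2c3=6.
Step 10. [r4c1∈{2}] r4c1 is down to just 2, so r4c1=2.
Step 11. [r6c3∈{4}] nothing but 4 survives at r6c3 ⇒ r6c3=4.
Step 12. [r3c5∈{1}] nothing but 1 survives at r3c5, so r3c5=1.
Step 13. [r2c5∈{4}] only 4 remains possible at r2c5 ⇒ r2c5=4.
Step 14. [r1c2∈{3}] r1c2 has the single candidate 3 ⇒ r1c2=3.
Step 15. [r3c2∈{6}] r3c2 is down to just 6, so r3c2=6.
Step 16. [r4c3∈{1}] r4c3 has the single candidate 1 ⇒ r4c3=1.
Step 17. [r3c4∈{2}] nothing but 2 survives at r3c4. So r3c4=2.

Answer: 4 3 2 1 5 6 / 1 5 6 3 4 2 / 3 6 5 2 1 4 / 2 4 1 5 6 3 / 6 1 3 4 2 5 / 5 2 4 6 3 1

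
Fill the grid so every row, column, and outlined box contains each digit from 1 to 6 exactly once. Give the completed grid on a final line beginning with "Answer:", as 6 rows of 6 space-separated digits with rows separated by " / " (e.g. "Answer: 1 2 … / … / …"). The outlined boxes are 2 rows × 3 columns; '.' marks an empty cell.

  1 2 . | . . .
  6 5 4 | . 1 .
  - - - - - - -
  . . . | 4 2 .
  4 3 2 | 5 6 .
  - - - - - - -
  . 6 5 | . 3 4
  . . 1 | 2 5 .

Step 1. [r3c6∈{1,3}] 3 has one home in row 3: r3c6 ⇒ r3c6=3.
Step 2. [r1c4∈{3,6}] col 4 places 6 nowhere but r1c4, so r1c4=6.
Step 3. [r5c1∈{2}] r5c1's peers cover all but 2, so r5c1=2.
Step 4. [r6c2∈{4}] r6c2's peers cover all but 4. So r6c2=4.
Step 5. [r4c6∈{1}] nothing but 1 survives at r4c6 ⇒ r4c6=1.
Step 6. [r1c3∈{3}] r1c3 has the single candidate 3 ⇒ r1c3=3.
Step 7. [r3c3∈{6}] only 6 remains possible at r3c3, so r3c3=6.
Step 8. [r3c2∈{1}] r3c2's peers cover all but 1, so r3c2=1.
Step 9. [r6c6∈{6}] nothing but 6 survives at r6c6, so r6c6=6.
Step 10. [r5c4∈{1}] r5c4's peers cover all but 1 ⇒ r5c4=1.
Step 11. [r1c6∈{5}] r1c6 has the single candidate 5, so r1c6=5.
Step 12. [r2c4∈{3}] r2c4 is down to just 3 ⇒ r2c4=3.
Step 13. [r3c1∈{5}] r3c1 is down to just 5 ⇒ r3c1=5.
Step 14. [r6c1∈{3}] only 3 remains possible at r6c1. So r6c1=3.
Step 15. [r2c6∈{2}] only 2 remains possible at r2c6. So r2c6=2.
Step 16. [r1c5∈{4}] only 4 remains possible at r1c5. So r1c5=4.

Answer: 1 2 3 6 4 5 / 6 5 4 3 1 2 / 5 1 6 4 2 3 / 4 3 2 5 6 1 / 2 6 5 1 3 4 / 3 4 1 2 5 6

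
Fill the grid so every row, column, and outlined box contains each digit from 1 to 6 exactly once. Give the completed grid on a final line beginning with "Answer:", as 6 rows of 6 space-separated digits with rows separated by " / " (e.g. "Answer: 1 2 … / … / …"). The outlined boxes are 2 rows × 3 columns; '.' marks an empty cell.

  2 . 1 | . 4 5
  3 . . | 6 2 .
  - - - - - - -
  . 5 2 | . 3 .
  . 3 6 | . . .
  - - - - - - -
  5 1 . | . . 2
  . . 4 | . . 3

Step 1. [r4c4∈{1,2,4,5}] 2 has one home in row 4: r4c4, so r4c4=2.
Step 2. [r6c4∈{1,5}] 5 has one home in col 4: r6c4. So r6c4=5.
Step 3. [r3c4∈{1,4}] col 4 places 1 nowhere but r3c4. So r3c4=1.
Step 4. [r6c1∈{6}] only 6 remains possible at r6c1. So r6c1=6.
Step 5. [r3c1∈{4}] nothing but 4 survives at r3c1 ⇒ r3c1=4.
Step 6. [r2c3∈{5}] r2c3 is down to just 5. So r2c3=5.
Step 7. [r6c5∈{1}] only 1 remains possible at r6c5. So r6c5=1.
Step 8. [r5c5∈{6}] only 6 remains possible at r5c5, so r5c5=6.
Step 9. [r4c5∈{5}] r4c5 is down to just 5, so r4c5=5.
Step 10. [r4c6∈{4}] r4c6's peers cover all but 4 ⇒ r4c6=4.
Step 11. [r1c4∈{3}] r1c4 has the single candidate 3, so r1c4=3.
Step 12. [r6c2∈{2}] nothing but 2 survives at r6c2. So r6c2=2.
Step 13. [r3c6∈{6}] nothing but 6 survives at r3c6. So r3c6=6.
Step 14. [r5c4∈{4}] nothing but 4 survives at r5c4, so r5c4=4.
Step 15. [r5c3∈{3}] r5c3 is down to just 3, so r5c3=3.
Step 16. [r4c1∈{1}] r4c1's peers cover all but 1 ⇒ r4c1=1.
Step 17. [r2c2∈{4}] only 4 remains possible at r2c2, so r2c2=4.
Step 18. [r2c6∈{1}] only 1 remains possible at r2c6, so r2c6=1.
Step 19. [r1c2∈{6}] only 6 remains possible at r1c2. So r1c2=6.

Answer: 2 6 1 3 4 5 / 3 4 5 6 2 1 / 4 5 2 1 3 6 / 1 3 6 2 5 4 / 5 1 3 4 6 2 / 6 2 4 5 1 3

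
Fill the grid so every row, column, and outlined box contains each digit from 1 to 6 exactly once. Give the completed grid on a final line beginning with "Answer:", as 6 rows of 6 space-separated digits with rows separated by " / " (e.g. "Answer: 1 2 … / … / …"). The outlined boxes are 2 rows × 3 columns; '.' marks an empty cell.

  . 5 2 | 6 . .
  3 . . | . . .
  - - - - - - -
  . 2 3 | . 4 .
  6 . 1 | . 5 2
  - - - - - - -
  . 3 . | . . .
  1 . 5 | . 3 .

Step 1. [r5c5∈{1,2,6}] in col 5, 6 fits only at r5c5, so r5c5=6.
Step 2. [r6c6∈{4}] only 4 remains possible at r6c6 ⇒ r6c6=4.
Step 3. [r2c4∈{1,2,4,5}] in col 4, 4 fits only at r2c4 ⇒ r2c4=4.
Step 4. [r2c2∈{1,6}] in col 2, 1 fits only at r2c2. So r2c2=1.
Step 5. [r5c4∈{1,2,5}] r5c4 is the only open cell in col 4 admitting 5, so r5c4=5.
Step 6. [r5c6∈{1}] nothing but 1 survives at r5c6. So r5c6=1.
Step 7. [r1c1∈{4}] r1c1 is down to just 4 ⇒ r1c1=4.
Step 8. [r3c6∈{6}] r3c6 has the single candidate 6, so r3c6=6.
Step 9. [r6c4∈{2}] nothing but 2 survives at r6c4 ⇒ r6c4=2.
Step 10. [r2c6∈{5}] only 5 remains possible at r2c6. So r2c6=5.
Step 11. [r2c3∈{6}] r2c3 is down to just 6 ⇒ r2c3=6.
Step 12. [r6c2∈{6}] r6c2 is down to just 6. So r6c2=6.
Step 13. [r4c2∈{4}] r4c2's peers cover all but 4, so r4c2=4.
Step 14. [r4c4∈{3}] r4c4's peers cover all but 3 ⇒ r4c4=3.
Step 15. [r5c1∈{2}] only 2 remains possible at r5c1 ⇒ r5c1=2.
Step 16. [r3c4∈{1}] only 1 remains possible at r3c4 ⇒ r3c4=1.
Step 17. [r3c1∈{5}] only 5 remains possible at r3c1, so r3c1=5.
Step 18. [r2c5∈{2}] nothing but 2 survives at r2c5 ⇒ r2c5=2.
Step 19. [r5c3∈{4}] r5c3's peers cover all but 4 ⇒ r5c3=4.
Step 20. [r1c6∈{3}] r1c6's peers cover all but 3 ⇒ r1c6=3.
Step 21. [r1c5∈{1}] r1c5 is down to just 1. So r1c5=1.

Answer: 4 5 2 6 1 3 / 3 1 6 4 2 5 / 5 2 3 1 4 6 / 6 4 1 3 5 2 / 2 3 4 5 6 1 / 1 6 5 2 3 4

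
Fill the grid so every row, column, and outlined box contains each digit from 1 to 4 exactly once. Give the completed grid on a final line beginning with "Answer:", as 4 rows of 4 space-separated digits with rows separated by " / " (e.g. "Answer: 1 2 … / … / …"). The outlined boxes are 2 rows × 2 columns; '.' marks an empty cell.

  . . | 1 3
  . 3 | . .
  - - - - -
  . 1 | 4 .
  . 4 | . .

Step 1. [r3c4∈{2}] only 2 remains possible at r3c4, so r3c4=2.
Step 2. [r4c1∈{2,3}] in row 4, 2 fits only at r4c1. So r4c1=2.
Step 3. [r2c4∈{4}] nothing but 4 survives at r2c4, so r2c4=4.
Step 4. [r3c1∈{3}] only 3 remains possible at r3c1. So r3c1=3.
Step 5. [r4c3∈{3}] r4c3's peers cover all but 3 ⇒ r4c3=3.
Step 6. [r4c4∈{1}] nothing but 1 survives at r4c4, so r4c4=1.
Step 7. [r1c2∈{2}] nothing but 2 survives at r1c2, so r1c2=2.
Step 8. [r2c1∈{1}] r2c1 has the single candidate 1, so r2c1=1.
Step 9. [r1c1∈{4}] only 4 remains possible at r1c1 ⇒ r1c1=4.
Step 10. [r2c3∈{2}] nothing but 2 survives at r2c3, so r2c3=2.

Answer: 4 2 1 3 / 1 3 2 4 / 3 1 4 2 / 2 4 3 1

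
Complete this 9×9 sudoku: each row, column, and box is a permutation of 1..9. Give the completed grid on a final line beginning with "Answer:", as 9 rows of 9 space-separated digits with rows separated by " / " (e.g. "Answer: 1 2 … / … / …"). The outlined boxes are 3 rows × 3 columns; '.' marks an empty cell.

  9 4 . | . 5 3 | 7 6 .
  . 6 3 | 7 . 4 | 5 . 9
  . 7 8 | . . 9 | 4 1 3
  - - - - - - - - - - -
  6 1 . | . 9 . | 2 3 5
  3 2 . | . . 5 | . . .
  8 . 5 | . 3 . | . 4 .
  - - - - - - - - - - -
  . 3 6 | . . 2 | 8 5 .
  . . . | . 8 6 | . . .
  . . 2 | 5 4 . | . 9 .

Step 1. [r1c4∈{1,2,8}] r1c4 is the only open cell in box 2 admitting 8. So r1c4=8.
Step 2. [r2c5∈{1,2}] box 2 places 1 nowhere but r2c5, so r2c5=1.
Step 3. [r5c9∈{1,6,7,8}] in col 9, 8 fits only at r5c9 ⇒ r5c9=8.
Step 4. [r5c8∈{7}] nothing but 7 survives at r5c8 ⇒ r5c8=7.
Step 5. [r5c5∈{6}] r5c5 has the single candidate 6 ⇒ r5c5=6.
Step 6. [r6c6∈{1,7}] in row 6, 7 fits only at r6c6. So r6c6=7.
Step 7. [r9c6∈{1}] r9c6's peers cover all but 1 ⇒ r9c6=1.
Step 8. [r9c1∈{7}] r9c1's peers cover all but 7. So r9c1=7.
Step 9. [r8c9∈{1,2,4,7}] across row 8, 7 lands solely at r8c9. So r8c9=7.
Step 10. [r6c2∈{9}] r6c2 is down to just 9. So r6c2=9.
Step 11. [r8c3∈{1,4,9}] in col 3, 9 fits only at r8c3. So r8c3=9.
Step 12. [r8c1∈{1,4,5}] r8c1 is the only open cell in row 8 admitting 4. So r8c1=4.
Step 13. [r8c7∈{1,3}] in row 8, 1 fits only at r8c7 ⇒ r8c7=1.
Step 14. [r6c9∈{1,6}] across col 9, 1 lands solely at r6c9 ⇒ r6c9=1.
Step 15. [r4c4∈{4}] r4c4 is down to just 4, so r4c4=4.
Step 16. [r3c5∈{2}] nothing but 2 survives at r3c5 ⇒ r3c5=2.
Step 17. [r2c1∈{2}] r2c1 has the single candidate 2. So r2c1=2.
Step 18. [r9c7∈{3,6}] in row 9, 3 fits only at r9c7. So r9c7=3.
Step 19. [r7c1∈{1}] r7c1 is down to just 1 ⇒ r7c1=1.
Step 20. [r8c8∈{2}] r8c8 is down to just 2. So r8c8=2.
Step 21. [r3c1∈{5}] r3c1 has the single candidate 5, so r3c1=5.
Step 22. [r4c3∈{7}] nothing but 7 survives at r4c3. So r4c3=7.
Step 23. [r6c4∈{2}] r6c4 has the single candidate 2. So r6c4=2.
Step 24. [r5c7∈{9}] r5c7's peers cover all but 9. So r5c7=9.
Step 25. [r2c8∈{8}] r2c8 is down to just 8, so r2c8=8.
Step 26. [r1c9∈{2}] r1c9 has the single candidate 2 ⇒ r1c9=2.
Step 27. [r3c4∈{6}] nothing but 6 survives at r3c4. So r3c4=6.
Step 28. [r1c3∈{1}] nothing but 1 survives at r1c3 ⇒ r1c3=1.
Step 29. [r6c7∈{6}] r6c7 is down to just 6, so r6c7=6.
Step 30. [r7c4∈{9}] nothing but 9 survives at r7c4, so r7c4=9.
Step 31. [r8c4∈{3}] r8c4 is down to just 3 ⇒ r8c4=3.
Step 32. [r5c3∈{4}] r5c3's peers cover all but 4, so r5c3=4.
Step 33. [r7c9∈{4}] only 4 remains possible at r7c9 ⇒ r7c9=4.
Step 34. [r5c4∈{1}] r5c4 has the single candidate 1 ⇒ r5c4=1.
Step 35. [r7c5∈{7}] nothing but 7 survives at r7c5 ⇒ r7c5=7.
Step 36. [r4c6∈{8}] nothing but 8 survives at r4c6, so r4c6=8.
Step 37. [r8c2∈{5}] r8c2's peers cover all but 5 ⇒ r8c2=5.
Step 38. [r9c9∈{6}] nothing but 6 survives at r9c9 ⇒ r9c9=6.
Step 39. [r9c2∈{8}] only 8 remains possible at r9c2. So r9c2=8.

Answer: 9 4 1 8 5 3 7 6 2 / 2 6 3 7 1 4 5 8 9 / 5 7 8 6 2 9 4 1 3 / 6 1 7 4 9 8 2 3 5 / 3 2 4 1 6 5 9 7 8 / 8 9 5 2 3 7 6 4 1 / 1 3 6 9 7 2 8 5 4 / 4 5 9 3 8 6 1 2 7 / 7 8 2 5 4 1 3 9 6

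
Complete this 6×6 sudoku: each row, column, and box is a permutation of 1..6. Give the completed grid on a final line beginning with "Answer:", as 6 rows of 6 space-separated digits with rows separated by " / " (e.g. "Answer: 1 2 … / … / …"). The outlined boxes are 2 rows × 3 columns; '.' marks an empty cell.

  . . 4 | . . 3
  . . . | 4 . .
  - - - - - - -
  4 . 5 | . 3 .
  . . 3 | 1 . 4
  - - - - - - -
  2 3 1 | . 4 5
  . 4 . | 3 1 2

Step 1. [r4c1∈{6}] r4c1 is down to just 6, so r4c1=6.
Step 2. [r1c4∈{2,5,6}] in col 4, 5 fits only at r1c4, so r1c4=5.
Step 3. [r4c2∈{2}] r4c2 has the single candidate 2. So r4c2=2.
Step 4. [r1c1∈{1}] r1c1 has the single candidate 1 ⇒ r1c1=1.
Step 5. [r1c2∈{6}] r1c2 has the single candidate 6, so r1c2=6.
Step 6. [r3c6∈{6}] r3c6's peers cover all but 6. So r3c6=6.
Step 7. [r6c1∈{5}] r6c1 is down to just 5 ⇒ r6c1=5.
Step 8. [r2c5∈{2,6}] row 2 places 6 nowhere but r2c5. So r2c5=6.
Step 9. [r6c3∈{6}] nothing but 6 survives at r6c3 ⇒ r6c3=6.
Step 10. [r5c4∈{6}] r5c4's peers cover all but 6 ⇒ r5c4=6.
Step 11. [r2c3∈{2}] r2c3 is down to just 2, so r2c3=2.
Step 12. [r4c5∈{5}] nothing but 5 survives at r4c5 ⇒ r4c5=5.
Step 13. [r2c2∈{5}] r2c2 is down to just 5. So r2c2=5.
Step 14. [r2c6∈{1}] r2c6 is down to just 1, so r2c6=1.
Step 15. [r1c5∈{2}] r1c5's peers cover all but 2. So r1c5=2.
Step 16. [r2c1∈{3}] r2c1's peers cover all but 3. So r2c1=3.
Step 17. [r3c2∈{1}] r3c2 has the single candidate 1. So r3c2=1.
Step 18. [r3c4∈{2}] nothing but 2 survives at r3c4, so r3c4=2.

Answer: 1 6 4 5 2 3 / 3 5 2 4 6 1 / 4 1 5 2 3 6 / 6 2 3 1 5 4 / 2 3 1 6 4 5 / 5 4 6 3 1 2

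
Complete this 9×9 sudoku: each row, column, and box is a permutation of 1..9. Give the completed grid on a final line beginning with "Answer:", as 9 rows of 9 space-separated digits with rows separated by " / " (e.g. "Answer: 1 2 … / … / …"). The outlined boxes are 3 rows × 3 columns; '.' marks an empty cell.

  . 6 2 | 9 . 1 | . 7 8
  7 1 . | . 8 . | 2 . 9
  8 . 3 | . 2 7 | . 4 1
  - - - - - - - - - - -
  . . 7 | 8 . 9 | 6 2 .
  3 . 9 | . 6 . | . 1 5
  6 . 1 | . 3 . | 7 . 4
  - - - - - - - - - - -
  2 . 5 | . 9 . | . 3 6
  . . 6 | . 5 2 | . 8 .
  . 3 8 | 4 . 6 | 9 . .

Step 1. [r9c5∈{1,7}] 7 has one home in col 5: r9c5. So r9c5=7.
Step 2. [r3c7∈{5}] nothing but 5 survives at r3c7, so r3c7=5.
Step 3. [r8c1∈{1,4,9}] 9 has one home in col 1: r8c1. So r8c1=9.
Step 4. [r6c2∈{2,5,8}] row 6 places 8 nowhere but r6c2, so r6c2=8.
Step 5. [r2c6∈{3,4,5}] across col 6, 3 lands solely at r2c6 ⇒ r2c6=3.
Step 6. [r4c2∈{4,5}] in col 2, 5 fits only at r4c2, so r4c2=5.
Step 7. [r4c1∈{4}] nothing but 4 survives at r4c1 ⇒ r4c1=4.
Step 8. [r2c4∈{5,6}] r2c4 is the only open cell in row 2 admitting 5, so r2c4=5.
Step 9. [r7c4∈{1}] only 1 remains possible at r7c4, so r7c4=1.
Step 10. [r7c7∈{4}] r7c7 has the single candidate 4, so r7c7=4.
Step 11. [r8c2∈{4,7}] across row 8, 4 lands solely at r8c2 ⇒ r8c2=4.
Step 12. [r5c4∈{2,7}] r5c4 is the only open cell in row 5 admitting 7, so r5c4=7.
Step 13. [r1c5∈{4}] only 4 remains possible at r1c5 ⇒ r1c5=4.
Step 14. [r8c4∈{3}] r8c4 has the single candidate 3 ⇒ r8c4=3.
Step 15. [r3c2∈{9}] only 9 remains possible at r3c2. So r3c2=9.
Step 16. [r1c7∈{3}] r1c7 is down to just 3. So r1c7=3.
Step 17. [r6c4∈{2}] nothing but 2 survives at r6c4 ⇒ r6c4=2.
Step 18. [r2c8∈{6}] only 6 remains possible at r2c8 ⇒ r2c8=6.
Step 19. [r6c6∈{5}] r6c6 is down to just 5 ⇒ r6c6=5.
Step 20. [r3c4∈{6}] r3c4 is down to just 6. So r3c4=6.
Step 21. [r1c1∈{5}] r1c1's peers cover all but 5 ⇒ r1c1=5.
Step 22. [r9c8∈{5}] r9c8 is down to just 5, so r9c8=5.
Step 23. [r7c2∈{7}] nothing but 7 survives at r7c2 ⇒ r7c2=7.
Step 24. [r8c9∈{7}] nothing but 7 survives at r8c9. So r8c9=7.
Step 25. [r4c5∈{1}] only 1 remains possible at r4c5 ⇒ r4c5=1.
Step 26. [r2c3∈{4}] only 4 remains possible at r2c3, so r2c3=4.
Step 27. [r8c7∈{1}] nothing but 1 survives at r8c7 ⇒ r8c7=1.
Step 28. [r9c1∈{1}] r9c1 has the single candidate 1. So r9c1=1.
Step 29. [r7c6∈{8}] only 8 remains possible at r7c6, so r7c6=8.
Step 30. [r5c6∈{4}] only 4 remains possible at r5c6, so r5c6=4.
Step 31. [r5c7∈{8}] r5c7 is down to just 8, so r5c7=8.
Step 32. [r6c8∈{9}] r6c8 has the single candidate 9 ⇒ r6c8=9.
Step 33. [r9c9∈{2}] r9c9 has the single candidate 2, so r9c9=2.
Step 34. [r4c9∈{3}] only 3 remains possible at r4c9, so r4c9=3.
Step 35. [r5c2∈{2}] nothing but 2 survives at r5c2 ⇒ r5c2=2.

Answer: 5 6 2 9 4 1 3 7 8 / 7 1 4 5 8 3 2 6 9 / 8 9 3 6 2 7 5 4 1 / 4 5 7 8 1 9 6 2 3 / 3 2 9 7 6 4 8 1 5 / 6 8 1 2 3 5 7 9 4 / 2 7 5 1 9 8 4 3 6 / 9 4 6 3 5 2 1 8 7 / 1 3 8 4 7 6 9 5 2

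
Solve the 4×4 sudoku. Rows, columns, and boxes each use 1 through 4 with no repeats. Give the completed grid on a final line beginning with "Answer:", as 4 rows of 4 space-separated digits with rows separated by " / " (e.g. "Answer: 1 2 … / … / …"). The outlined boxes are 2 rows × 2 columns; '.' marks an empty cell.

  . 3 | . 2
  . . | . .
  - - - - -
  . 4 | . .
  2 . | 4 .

Step 1. [r1c3∈{1}] nothing but 1 survives at r1c3, so r1c3=1.
Step 2. [r4c4∈{1,3}] 3 has one home in row 4: r4c4. So r4c4=3.
Step 3. [r4c2∈{1}] r4c2 has the single candidate 1, so r4c2=1.
Step 4. [r2c4∈{4}] r2c4's peers cover all but 4 ⇒ r2c4=4.
Step 5. [r2c1∈{1}] r2c1 has the single candidate 1 ⇒ r2c1=1.
Step 6. [r3c3∈{2}] r3c3's peers cover all but 2. So r3c3=2.
Step 7. [r2c2∈{2}] r2c2 is down to just 2, so r2c2=2.
Step 8. [r3c4∈{1}] r3c4 has the single candidate 1, so r3c4=1.
Step 9. [r2c3∈{3}] r2c3 is down to just 3. So r2c3=3.
Step 10. [r3c1∈{3}] r3c1 is down to just 3. So r3c1=3.
Step 11. [r1c1∈{4}] nothing but 4 survives at r1c1, so r1c1=4.

Answer: 4 3 1 2 / 1 2 3 4 / 3 4 2 1 / 2 1 4 3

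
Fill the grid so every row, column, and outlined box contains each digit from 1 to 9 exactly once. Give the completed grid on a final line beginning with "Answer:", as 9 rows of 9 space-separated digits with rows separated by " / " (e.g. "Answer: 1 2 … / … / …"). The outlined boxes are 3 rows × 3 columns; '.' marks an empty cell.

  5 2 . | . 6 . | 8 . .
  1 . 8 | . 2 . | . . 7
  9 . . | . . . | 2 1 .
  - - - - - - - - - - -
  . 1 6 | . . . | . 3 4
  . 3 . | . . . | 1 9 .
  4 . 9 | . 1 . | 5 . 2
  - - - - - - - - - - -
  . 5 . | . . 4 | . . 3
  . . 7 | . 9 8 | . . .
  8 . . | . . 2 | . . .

Step 1. [r7c5∈{7}] r7c5 is down to just 7, so r7c5=7.
Step 2. [r1c8∈{4}] r1c8's peers cover all but 4, so r1c8=4.
Step 3. [r4c7∈{7}] r4c7 is down to just 7 ⇒ r4c7=7.
Step 4. [r4c1∈{2}] nothing but 2 survives at r4c1, so r4c1=2.
Step 5. [r7c1∈{6}] nothing but 6 survives at r7c1, so r7c1=6.
Step 6. [r3c2∈{4,6,7}] in box 1, 7 fits only at r3c2, so r3c2=7.
Step 7. [r3c9∈{5,6}] r3c9 is the only open cell in row 3 admitting 6 ⇒ r3c9=6.
Step 8. [r5c4∈{2,4,5,6,7,8}] row 5 places 2 nowhere but r5c4, so r5c4=2.
Step 9. [r6c8∈{6,8}] across box 6, 6 lands solely at r6c8. So r6c8=6.
Step 10. [r8c2∈{4}] r8c2's peers cover all but 4. So r8c2=4.
Step 11. [r2c4∈{3,4,5,9}] 4 has one home in row 2: r2c4. So r2c4=4.
Step 12. [r1c9∈{9}] only 9 remains possible at r1c9, so r1c9=9.
Step 13. [r1c3∈{3}] r1c3 has the single candidate 3, so r1c3=3.
Step 14. [r7c4∈{1}] r7c4 has the single candidate 1. So r7c4=1.
Step 15. [r2c6∈{3,5,9}] row 2 places 9 nowhere but r2c6. So r2c6=9.
Step 16. [r4c6∈{5}] r4c6 has the single candidate 5, so r4c6=5.
Step 17. [r4c5∈{8}] r4c5's peers cover all but 8 ⇒ r4c5=8.
Step 18. [r3c6∈{3}] r3c6 is down to just 3 ⇒ r3c6=3.
Step 19. [r6c4∈{3,7}] r6c4 is the only open cell in row 6 admitting 3, so r6c4=3.
Step 20. [r9c7∈{4,6,9}] 4 has one home in row 9: r9c7. So r9c7=4.
Step 21. [r9c4∈{5,6}] r9c4 is the only open cell in row 9 admitting 6, so r9c4=6.
Step 22. [r8c4∈{5}] r8c4 has the single candidate 5. So r8c4=5.
Step 23. [r9c9∈{1,5}] col 9 places 5 nowhere but r9c9. So r9c9=5.
Step 24. [r6c6∈{7}] r6c6 has the single candidate 7, so r6c6=7.
Step 25. [r7c3∈{2}] r7c3's peers cover all but 2, so r7c3=2.
Step 26. [r8c9∈{1}] r8c9 is down to just 1, so r8c9=1.
Step 27. [r3c5∈{5}] only 5 remains possible at r3c5, so r3c5=5.
Step 28. [r5c9∈{8}] nothing but 8 survives at r5c9. So r5c9=8.
Step 29. [r6c2∈{8}] r6c2 is down to just 8. So r6c2=8.
Step 30. [r1c4∈{7}] only 7 remains possible at r1c4. So r1c4=7.
Step 31. [r9c8∈{7}] r9c8's peers cover all but 7, so r9c8=7.
Step 32. [r1c6∈{1}] r1c6's peers cover all but 1, so r1c6=1.
Step 33. [r5c3∈{5}] nothing but 5 survives at r5c3 ⇒ r5c3=5.
Step 34. [r5c6∈{6}] r5c6 has the single candidate 6, so r5c6=6.
Step 35. [r8c8∈{2}] nothing but 2 survives at r8c8. So r8c8=2.
Step 36. [r3c3∈{4}] r3c3 has the single candidate 4 ⇒ r3c3=4.
Step 37. [r7c7∈{9}] r7c7's peers cover all but 9 ⇒ r7c7=9.
Step 38. [r8c1∈{3}] r8c1 has the single candidate 3 ⇒ r8c1=3.
Step 39. [r9c3∈{1}] r9c3's peers cover all but 1 ⇒ r9c3=1.
Step 40. [r4c4∈{9}] r4c4 has the single candidate 9 ⇒ r4c4=9.
Step 41. [r5c5∈{4}] only 4 remains possible at r5c5 ⇒ r5c5=4.
Step 42. [r2c8∈{5}] only 5 remains possible at r2c8, so r2c8=5.
Step 43. [r2c7∈{3}] nothing but 3 survives at r2c7. So r2c7=3.
Step 44. [r7c8∈{8}] r7c8 has the single candidate 8. So r7c8=8.
Step 45. [r8c7∈{6}] only 6 remains possible at r8c7. So r8c7=6.
Step 46. [r2c2∈{6}] only 6 remains possible at r2c2, so r2c2=6.
Step 47. [r5c1∈{7}] r5c1 has the single candidate 7 ⇒ r5c1=7.
Step 48. [r9c5∈{3}] r9c5 is down to just 3, so r9c5=3.
Step 49. [r3c4∈{8}] nothing but 8 survives at r3c4 ⇒ r3c4=8.
Step 50. [r9c2∈{9}] nothing but 9 survives at r9c2. So r9c2=9.

Answer: 5 2 3 7 6 1 8 4 9 / 1 6 8 4 2 9 3 5 7 / 9 7 4 8 5 3 2 1 6 / 2 1 6 9 8 5 7 3 4 / 7 3 5 2 4 6 1 9 8 / 4 8 9 3 1 7 5 6 2 / 6 5 2 1 7 4 9 8 3 / 3 4 7 5 9 8 6 2 1 / 8 9 1 6 3 2 4 7 5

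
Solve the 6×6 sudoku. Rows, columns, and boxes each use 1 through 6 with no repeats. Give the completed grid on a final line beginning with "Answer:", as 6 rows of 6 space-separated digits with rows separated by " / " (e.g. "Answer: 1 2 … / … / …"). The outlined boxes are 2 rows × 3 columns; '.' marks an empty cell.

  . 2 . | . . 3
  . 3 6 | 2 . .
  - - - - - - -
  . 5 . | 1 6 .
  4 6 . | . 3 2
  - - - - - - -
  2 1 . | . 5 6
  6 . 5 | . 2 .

Step 1. [r2c6∈{1,4,5}] across col 6, 5 lands solely at r2c6, so r2c6=5.
Step 2. [r1c3∈{1,4}] r1c3 is the only open cell in box 1 admitting 4, so r1c3=4.
Step 3. [r5c4∈{3,4}] across row 5, 4 lands solely at r5c4. So r5c4=4.
Step 4. [r1c5∈{1}] nothing but 1 survives at r1c5 ⇒ r1c5=1.
Step 5. [r3c3∈{2,3}] in row 3, 2 fits only at r3c3. So r3c3=2.
Step 6. [r6c4∈{3}] r6c4 has the single candidate 3. So r6c4=3.
Step 7. [r2c1∈{1}] only 1 remains possible at r2c1 ⇒ r2c1=1.
Step 8. [r4c4∈{5}] only 5 remains possible at r4c4. So r4c4=5.
Step 9. [r1c1∈{5}] nothing but 5 survives at r1c1, so r1c1=5.
Step 10. [r3c6∈{4}] only 4 remains possible at r3c6 ⇒ r3c6=4.
Step 11. [r6c2∈{4}] r6c2 is down to just 4 ⇒ r6c2=4.
Step 12. [r2c5∈{4}] r2c5's peers cover all but 4, so r2c5=4.
Step 13. [r5c3∈{3}] r5c3's peers cover all but 3. So r5c3=3.
Step 14. [r4c3∈{1}] nothing but 1 survives at r4c3, so r4c3=1.
Step 15. [r1c4∈{6}] only 6 remains possible at r1c4, so r1c4=6.
Step 16. [r6c6∈{1}] nothing but 1 survives at r6c6. So r6c6=1.
Step 17. [r3c1∈{3}] nothing but 3 survives at r3c1 ⇒ r3c1=3.

Answer: 5 2 4 6 1 3 / 1 3 6 2 4 5 / 3 5 2 1 6 4 / 4 6 1 5 3 2 / 2 1 3 4 5 6 / 6 4 5 3 2 1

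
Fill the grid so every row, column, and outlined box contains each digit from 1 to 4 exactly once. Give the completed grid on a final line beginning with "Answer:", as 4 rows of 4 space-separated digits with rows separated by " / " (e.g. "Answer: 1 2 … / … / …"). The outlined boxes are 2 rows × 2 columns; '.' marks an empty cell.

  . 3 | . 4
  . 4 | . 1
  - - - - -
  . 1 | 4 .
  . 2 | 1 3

Step 1. [r2c1∈{2}] r2c1's peers cover all but 2. So r2c1=2.
Step 2. [r3c1∈{3}] r3c1 has the single candidate 3, so r3c1=3.
Step 3. [r1c1∈{1}] r1c1's peers cover all but 1 ⇒ r1c1=1.
Step 4. [r3c4∈{2}] r3c4 is down to just 2 ⇒ r3c4=2.
Step 5. [r1c3∈{2}] r1c3's peers cover all but 2 ⇒ r1c3=2.
Step 6. [r2c3∈{3}] r2c3 has the single candidate 3 ⇒ r2c3=3.
Step 7. [r4c1∈{4}] r4c1's peers cover all but 4. So r4c1=4.

Answer: 1 3 2 4 / 2 4 3 1 / 3 1 4 2 / 4 2 1 3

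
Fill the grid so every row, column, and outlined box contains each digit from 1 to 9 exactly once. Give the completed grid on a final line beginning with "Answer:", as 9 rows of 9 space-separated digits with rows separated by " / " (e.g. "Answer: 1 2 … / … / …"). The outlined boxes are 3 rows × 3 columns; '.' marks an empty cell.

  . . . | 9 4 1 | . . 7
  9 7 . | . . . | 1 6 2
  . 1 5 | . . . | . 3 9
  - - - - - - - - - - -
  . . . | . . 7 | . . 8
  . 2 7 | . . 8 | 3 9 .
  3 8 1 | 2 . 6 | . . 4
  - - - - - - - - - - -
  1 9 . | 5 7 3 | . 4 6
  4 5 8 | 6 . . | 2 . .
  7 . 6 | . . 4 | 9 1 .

Step 1. [r5c1∈{5,6}] in row 5, 6 fits only at r5c1, so r5c1=6.
Step 2. [r1c8∈{5,8}] r1c8 is the only open cell in col 8 admitting 8, so r1c8=8.
Step 3. [r8c5∈{1,9}] r8c5 is the only open cell in row 8 admitting 1. So r8c5=1.
Step 4. [r5c5∈{5}] r5c5 has the single candidate 5 ⇒ r5c5=5.
Step 5. [r3c1∈{2,8}] across col 1, 8 lands solely at r3c1. So r3c1=8.
Step 6. [r4c4∈{1,3,4}] across row 4, 1 lands solely at r4c4, so r4c4=1.
Step 7. [r2c4∈{3,8}] 3 has one home in col 4: r2c4. So r2c4=3.
Step 8. [r9c2∈{3}] only 3 remains possible at r9c2, so r9c2=3.
Step 9. [r4c1∈{5}] only 5 remains possible at r4c1. So r4c1=5.
Step 10. [r9c5∈{2,8}] across row 9, 2 lands solely at r9c5. So r9c5=2.
Step 11. [r6c8∈{5,7}] col 8 places 5 nowhere but r6c8. So r6c8=5.
Step 12. [r4c3∈{4,9}] across col 3, 9 lands solely at r4c3. So r4c3=9.
Step 13. [r1c1∈{2}] r1c1 is down to just 2 ⇒ r1c1=2.
Step 14. [r1c3∈{3}] only 3 remains possible at r1c3, so r1c3=3.
Step 15. [r2c5∈{8}] nothing but 8 survives at r2c5 ⇒ r2c5=8.
Step 16. [r4c8∈{2}] r4c8 has the single candidate 2 ⇒ r4c8=2.
Step 17. [r5c9∈{1}] r5c9's peers cover all but 1, so r5c9=1.
Step 18. [r3c5∈{6}] r3c5 has the single candidate 6, so r3c5=6.
Step 19. [r7c7∈{8}] r7c7 has the single candidate 8, so r7c7=8.
Step 20. [r8c8∈{7}] only 7 remains possible at r8c8. So r8c8=7.
Step 21. [r5c4∈{4}] r5c4 has the single candidate 4, so r5c4=4.
Step 22. [r7c3∈{2}] only 2 remains possible at r7c3 ⇒ r7c3=2.
Step 23. [r1c7∈{5}] only 5 remains possible at r1c7. So r1c7=5.
Step 24. [r3c7∈{4}] r3c7 has the single candidate 4. So r3c7=4.
Step 25. [r2c3∈{4}] nothing but 4 survives at r2c3, so r2c3=4.
Step 26. [r4c2∈{4}] only 4 remains possible at r4c2 ⇒ r4c2=4.
Step 27. [r2c6∈{5}] r2c6 has the single candidate 5 ⇒ r2c6=5.
Step 28. [r3c4∈{7}] only 7 remains possible at r3c4. So r3c4=7.
Step 29. [r4c7∈{6}] nothing but 6 survives at r4c7 ⇒ r4c7=6.
Step 30. [r6c5∈{9}] nothing but 9 survives at r6c5 ⇒ r6c5=9.
Step 31. [r8c9∈{3}] nothing but 3 survives at r8c9, so r8c9=3.
Step 32. [r4c5∈{3}] r4c5's peers cover all but 3, so r4c5=3.
Step 33. [r8c6∈{9}] r8c6 is down to just 9. So r8c6=9.
Step 34. [r1c2∈{6}] nothing but 6 survives at r1c2. So r1c2=6.
Step 35. [r9c4∈{8}] r9c4's peers cover all but 8 ⇒ r9c4=8.
Step 36. [r9c9∈{5}] r9c9 is down to just 5 ⇒ r9c9=5.
Step 37. [r3c6∈{2}] r3c6's peers cover all but 2 ⇒ r3c6=2.
Step 38. [r6c7∈{7}] only 7 remains possible at r6c7, so r6c7=7.

Answer: 2 6 3 9 4 1 5 8 7 / 9 7 4 3 8 5 1 6 2 / 8 1 5 7 6 2 4 3 9 / 5 4 9 1 3 7 6 2 8 / 6 2 7 4 5 8 3 9 1 / 3 8 1 2 9 6 7 5 4 / 1 9 2 5 7 3 8 4 6 / 4 5 8 6 1 9 2 7 3 / 7 3 6 8 2 4 9 1 5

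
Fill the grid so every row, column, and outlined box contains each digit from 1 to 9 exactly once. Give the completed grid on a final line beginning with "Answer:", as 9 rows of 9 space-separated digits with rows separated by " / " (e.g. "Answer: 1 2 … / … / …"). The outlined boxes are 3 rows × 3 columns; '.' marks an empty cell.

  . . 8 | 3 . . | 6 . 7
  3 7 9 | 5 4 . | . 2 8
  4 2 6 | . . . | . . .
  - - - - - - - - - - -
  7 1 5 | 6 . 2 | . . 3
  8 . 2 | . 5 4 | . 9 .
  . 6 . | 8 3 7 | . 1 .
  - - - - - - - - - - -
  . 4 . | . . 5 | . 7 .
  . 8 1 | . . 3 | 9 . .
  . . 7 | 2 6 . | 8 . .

Step 1. [r8c8∈{4,5,6}] in col 8, 6 fits only at r8c8. So r8c8=6.
Step 2. [r9c2∈{3,5,9}] r9c2 is the only open cell in col 2 admitting 9 ⇒ r9c2=9.
Step 3. [r9c6∈{1}] nothing but 1 survives at r9c6 ⇒ r9c6=1.
Step 4. [r3c9∈{1,5,9}] col 9 places 9 nowhere but r3c9 ⇒ r3c9=9.
Step 5. [r9c8∈{3,4,5}] 3 has one home in row 9: r9c8, so r9c8=3.
Step 6. [r9c1∈{5}] r9c1's peers cover all but 5. So r9c1=5.
Step 7. [r4c7∈{4}] only 4 remains possible at r4c7, so r4c7=4.
Step 8. [r8c9∈{2,4,5}] across row 8, 5 lands solely at r8c9, so r8c9=5.
Step 9. [r2c7∈{1}] r2c7 is down to just 1. So r2c7=1.
Step 10. [r7c7∈{2}] r7c7 has the single candidate 2. So r7c7=2.
Step 11. [r8c5∈{7}] nothing but 7 survives at r8c5, so r8c5=7.
Step 12. [r4c5∈{9}] r4c5 is down to just 9 ⇒ r4c5=9.
Step 13. [r3c8∈{5}] only 5 remains possible at r3c8, so r3c8=5.
Step 14. [r3c6∈{8}] r3c6 is down to just 8. So r3c6=8.
Step 15. [r3c5∈{1}] r3c5 is down to just 1. So r3c5=1.
Step 16. [r7c9∈{1}] nothing but 1 survives at r7c9. So r7c9=1.
Step 17. [r7c3∈{3}] r7c3's peers cover all but 3. So r7c3=3.
Step 18. [r1c5∈{2}] only 2 remains possible at r1c5, so r1c5=2.
Step 19. [r7c1∈{6}] only 6 remains possible at r7c1. So r7c1=6.
Step 20. [r7c4∈{9}] nothing but 9 survives at r7c4. So r7c4=9.
Step 21. [r6c1∈{9}] r6c1 has the single candidate 9. So r6c1=9.
Step 22. [r7c5∈{8}] r7c5's peers cover all but 8, so r7c5=8.
Step 23. [r8c1∈{2}] r8c1 is down to just 2, so r8c1=2.
Step 24. [r2c6∈{6}] only 6 remains possible at r2c6, so r2c6=6.
Step 25. [r4c8∈{8}] only 8 remains possible at r4c8, so r4c8=8.
Step 26. [r6c9∈{2}] r6c9 has the single candidate 2. So r6c9=2.
Step 27. [r5c7∈{7}] r5c7 is down to just 7. So r5c7=7.
Step 28. [r1c6∈{9}] r1c6's peers cover all but 9, so r1c6=9.
Step 29. [r5c4∈{1}] r5c4's peers cover all but 1 ⇒ r5c4=1.
Step 30. [r1c2∈{5}] r1c2 has the single candidate 5, so r1c2=5.
Step 31. [r3c4∈{7}] r3c4's peers cover all but 7 ⇒ r3c4=7.
Step 32. [r5c9∈{6}] only 6 remains possible at r5c9. So r5c9=6.
Step 33. [r9c9∈{4}] nothing but 4 survives at r9c9 ⇒ r9c9=4.
Step 34. [r6c7∈{5}] r6c7's peers cover all but 5, so r6c7=5.
Step 35. [r5c2∈{3}] r5c2 has the single candidate 3, so r5c2=3.
Step 36. [r1c8∈{4}] r1c8's peers cover all but 4, so r1c8=4.
Step 37. [r1c1∈{1}] nothing but 1 survives at r1c1. So r1c1=1.
Step 38. [r6c3∈{4}] r6c3 is down to just 4, so r6c3=4.
Step 39. [r8c4∈{4}] only 4 remains possible at r8c4 ⇒ r8c4=4.
Step 40. [r3c7∈{3}] only 3 remains possible at r3c7 ⇒ r3c7=3.

Answer: 1 5 8 3 2 9 6 4 7 / 3 7 9 5 4 6 1 2 8 / 4 2 6 7 1 8 3 5 9 / 7 1 5 6 9 2 4 8 3 / 8 3 2 1 5 4 7 9 6 / 9 6 4 8 3 7 5 1 2 / 6 4 3 9 8 5 2 7 1 / 2 8 1 4 7 3 9 6 5 / 5 9 7 2 6 1 8 3 4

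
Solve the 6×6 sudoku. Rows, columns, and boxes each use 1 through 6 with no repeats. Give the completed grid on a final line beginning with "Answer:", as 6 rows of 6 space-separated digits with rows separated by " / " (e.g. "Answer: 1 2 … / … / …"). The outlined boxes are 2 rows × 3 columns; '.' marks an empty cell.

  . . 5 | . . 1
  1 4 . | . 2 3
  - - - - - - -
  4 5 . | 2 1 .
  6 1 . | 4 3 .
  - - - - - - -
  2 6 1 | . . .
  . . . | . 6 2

Step 1. [r6c2∈{3}] r6c2 is down to just 3 ⇒ r6c2=3.
Step 2. [r5c5∈{4,5}] across col 5, 5 lands solely at r5c5. So r5c5=5.
Step 3. [r1c4∈{6}] r1c4 is down to just 6. So r1c4=6.
Step 4. [r3c6∈{6}] only 6 remains possible at r3c6, so r3c6=6.
Step 5. [r6c3∈{4}] r6c3 has the single candidate 4. So r6c3=4.
Step 6. [r3c3∈{3}] r3c3 has the single candidate 3 ⇒ r3c3=3.
Step 7. [r4c3∈{2}] r4c3 is down to just 2, so r4c3=2.
Step 8. [r6c1∈{5}] only 5 remains possible at r6c1 ⇒ r6c1=5.
Step 9. [r4c6∈{5}] r4c6 is down to just 5 ⇒ r4c6=5.
Step 10. [r1c1∈{3}] only 3 remains possible at r1c1 ⇒ r1c1=3.
Step 11. [r2c3∈{6}] only 6 remains possible at r2c3 ⇒ r2c3=6.
Step 12. [r6c4∈{1}] nothing but 1 survives at r6c4 ⇒ r6c4=1.
Step 13. [r1c5∈{4}] r1c5 has the single candidate 4. So r1c5=4.
Step 14. [r5c6∈{4}] r5c6's peers cover all but 4 ⇒ r5c6=4.
Step 15. [r1c2∈{2}] nothing but 2 survives at r1c2 ⇒ r1c2=2.
Step 16. [r5c4∈{3}] r5c4 is down to just 3. So r5c4=3.
Step 17. [r2c4∈{5}] nothing but 5 survives at r2c4. So r2c4=5.

Answer: 3 2 5 6 4 1 / 1 4 6 5 2 3 / 4 5 3 2 1 6 / 6 1 2 4 3 5 / 2 6 1 3 5 4 / 5 3 4 1 6 2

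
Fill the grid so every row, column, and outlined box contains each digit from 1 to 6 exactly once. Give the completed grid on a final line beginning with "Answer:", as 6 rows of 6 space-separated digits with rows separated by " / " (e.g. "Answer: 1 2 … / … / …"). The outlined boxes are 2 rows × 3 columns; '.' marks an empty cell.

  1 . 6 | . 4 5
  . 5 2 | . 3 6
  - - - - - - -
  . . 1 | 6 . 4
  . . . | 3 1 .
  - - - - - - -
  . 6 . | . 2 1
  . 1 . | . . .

Step 1. [r6c1∈{2,3,4,5}] 2 has one home in row 6: r6c1, so r6c1=2.
Step 2. [r4c2∈{2,4}] across col 2, 4 lands solely at r4c2. So r4c2=4.
Step 3. [r4c3∈{5}] r4c3 has the single candidate 5 ⇒ r4c3=5.
Step 4. [r5c1∈{3,4,5}] r5c1 is the only open cell in col 1 admitting 5 ⇒ r5c1=5.
Step 5. [r5c3∈{3,4}] r5c3 is the only open cell in row 5 admitting 3. So r5c3=3.
Step 6. [r6c4∈{4,5}] 5 has one home in col 4: r6c4 ⇒ r6c4=5.
Step 7. [r3c1∈{3}] nothing but 3 survives at r3c1 ⇒ r3c1=3.
Step 8. [r5c4∈{4}] r5c4 has the single candidate 4 ⇒ r5c4=4.
Step 9. [r3c5∈{5}] r3c5 is down to just 5. So r3c5=5.
Step 10. [r1c2∈{3}] r1c2 has the single candidate 3 ⇒ r1c2=3.
Step 11. [r2c1∈{4}] only 4 remains possible at r2c1 ⇒ r2c1=4.
Step 12. [r1c4∈{2}] r1c4 is down to just 2, so r1c4=2.
Step 13. [r6c6∈{3}] r6c6 is down to just 3. So r6c6=3.
Step 14. [r6c5∈{6}] nothing but 6 survives at r6c5 ⇒ r6c5=6.
Step 15. [r6c3∈{4}] nothing but 4 survives at r6c3. So r6c3=4.
Step 16. [r2c4∈{1}] nothing but 1 survives at r2c4, so r2c4=1.
Step 17. [r3c2∈{2}] nothing but 2 survives at r3c2, so r3c2=2.
Step 18. [r4c6∈{2}] r4c6 is down to just 2, so r4c6=2.
Step 19. [r4c1∈{6}] r4c1 is down to just 6, so r4c1=6.

Answer: 1 3 6 2 4 5 / 4 5 2 1 3 6 / 3 2 1 6 5 4 / 6 4 5 3 1 2 / 5 6 3 4 2 1 / 2 1 4 5 6 3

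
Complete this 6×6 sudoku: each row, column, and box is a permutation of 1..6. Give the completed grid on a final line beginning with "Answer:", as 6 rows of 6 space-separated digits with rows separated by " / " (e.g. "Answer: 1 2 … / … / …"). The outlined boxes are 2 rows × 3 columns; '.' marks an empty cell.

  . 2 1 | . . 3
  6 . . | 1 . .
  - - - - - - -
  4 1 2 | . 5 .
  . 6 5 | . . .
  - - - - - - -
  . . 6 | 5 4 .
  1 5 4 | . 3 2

Step 1. [r4c4∈{2,3,4}] col 4 places 2 nowhere but r4c4 ⇒ r4c4=2.
Step 2. [r5c2∈{3}] r5c2's peers cover all but 3, so r5c2=3.
Step 3. [r1c4∈{4,6}] 4 has one home in row 1: r1c4. So r1c4=4.
Step 4. [r3c6∈{6}] r3c6 is down to just 6 ⇒ r3c6=6.
Step 5. [r5c6∈{1}] r5c6 is down to just 1. So r5c6=1.
Step 6. [r2c3∈{3}] r2c3 has the single candidate 3 ⇒ r2c3=3.
Step 7. [r2c2∈{4}] r2c2 is down to just 4. So r2c2=4.
Step 8. [r4c5∈{1}] only 1 remains possible at r4c5. So r4c5=1.
Step 9. [r5c1∈{2}] r5c1 is down to just 2. So r5c1=2.
Step 10. [r2c6∈{5}] r2c6's peers cover all but 5 ⇒ r2c6=5.
Step 11. [r4c6∈{4}] nothing but 4 survives at r4c6 ⇒ r4c6=4.
Step 12. [r2c5∈{2}] r2c5 has the single candidate 2 ⇒ r2c5=2.
Step 13. [r6c4∈{6}] r6c4's peers cover all but 6, so r6c4=6.
Step 14. [r3c4∈{3}] r3c4's peers cover all but 3, so r3c4=3.
Step 15. [r1c5∈{6}] r1c5 has the single candidate 6. So r1c5=6.
Step 16. [r4c1∈{3}] r4c1 has the single candidate 3 ⇒ r4c1=3.
Step 17. [r1c1∈{5}] r1c1 is down to just 5, so r1c1=5.

Answer: 5 2 1 4 6 3 / 6 4 3 1 2 5 / 4 1 2 3 5 6 / 3 6 5 2 1 4 / 2 3 6 5 4 1 / 1 5 4 6 3 2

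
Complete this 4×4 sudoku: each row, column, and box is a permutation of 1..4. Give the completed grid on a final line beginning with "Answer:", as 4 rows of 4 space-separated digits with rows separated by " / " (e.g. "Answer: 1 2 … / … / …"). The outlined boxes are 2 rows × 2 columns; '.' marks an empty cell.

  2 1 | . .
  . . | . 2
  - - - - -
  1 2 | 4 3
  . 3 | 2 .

Step 1. [r2c1∈{3,4}] across col 1, 3 lands solely at r2c1. So r2c1=3.
Step 2. [r4c1∈{4}] r4c1 is down to just 4 ⇒ r4c1=4.
Step 3. [r4c4∈{1}] nothing but 1 survives at r4c4. So r4c4=1.
Step 4. [r2c2∈{4}] r2c2 is down to just 4, so r2c2=4.
Step 5. [r1c4∈{4}] r1c4 is down to just 4, so r1c4=4.
Step 6. [r1c3∈{3}] nothing but 3 survives at r1c3 ⇒ r1c3=3.
Step 7. [r2c3∈{1}] r2c3's peers cover all but 1. So r2c3=1.

Answer: 2 1 3 4 / 3 4 1 2 / 1 2 4 3 / 4 3 2 1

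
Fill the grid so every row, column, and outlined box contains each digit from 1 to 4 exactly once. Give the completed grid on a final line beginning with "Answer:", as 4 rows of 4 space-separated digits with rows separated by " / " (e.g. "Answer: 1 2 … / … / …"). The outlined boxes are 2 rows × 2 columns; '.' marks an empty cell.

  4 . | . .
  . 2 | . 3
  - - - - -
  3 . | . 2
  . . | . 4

Step 1. [r4c2∈{1}] only 1 remains possible at r4c2. So r4c2=1.
Step 2. [r1c4∈{1}] nothing but 1 survives at r1c4. So r1c4=1.
Step 3. [r1c3∈{2}] r1c3 has the single candidate 2. So r1c3=2.
Step 4. [r3c2∈{4}] nothing but 4 survives at r3c2 ⇒ r3c2=4.
Step 5. [r2c3∈{4}] r2c3 has the single candidate 4, so r2c3=4.
Step 6. [r4c3∈{3}] r4c3 is down to just 3, so r4c3=3.
Step 7. [r2c1∈{1}] r2c1 has the single candidate 1. So r2c1=1.
Step 8. [r3c3∈{1}] nothing but 1 survives at r3c3. So r3c3=1.
Step 9. [r1c2∈{3}] only 3 remains possible at r1c2 ⇒ r1c2=3.
Step 10. [r4c1∈{2}] only 2 remains possible at r4c1. So r4c1=2.

Answer: 4 3 2 1 / 1 2 4 3 / 3 4 1 2 / 2 1 3 4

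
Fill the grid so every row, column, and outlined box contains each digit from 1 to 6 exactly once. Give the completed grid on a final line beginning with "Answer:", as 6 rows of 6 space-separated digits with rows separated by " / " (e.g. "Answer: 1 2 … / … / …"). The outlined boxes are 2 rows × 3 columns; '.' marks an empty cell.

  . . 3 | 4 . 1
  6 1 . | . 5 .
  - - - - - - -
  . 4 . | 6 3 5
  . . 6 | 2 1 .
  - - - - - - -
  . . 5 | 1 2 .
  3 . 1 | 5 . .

Step 1. [r5c6∈{3,4,6}] across row 5, 3 lands solely at r5c6. So r5c6=3.
Step 2. [r6c6∈{4,6}] col 6 places 6 nowhere but r6c6, so r6c6=6.
Step 3. [r4c1∈{5}] r4c1's peers cover all but 5 ⇒ r4c1=5.
Step 4. [r1c1∈{2}] nothing but 2 survives at r1c1, so r1c1=2.
Step 5. [r2c3∈{4}] r2c3 has the single candidate 4, so r2c3=4.
Step 6. [r1c2∈{5}] nothing but 5 survives at r1c2 ⇒ r1c2=5.
Step 7. [r6c2∈{2}] nothing but 2 survives at r6c2, so r6c2=2.
Step 8. [r2c6∈{2}] r2c6's peers cover all but 2, so r2c6=2.
Step 9. [r5c2∈{6}] nothing but 6 survives at r5c2. So r5c2=6.
Step 10. [r2c4∈{3}] only 3 remains possible at r2c4 ⇒ r2c4=3.
Step 11. [r3c1∈{1}] r3c1 is down to just 1 ⇒ r3c1=1.
Step 12. [r3c3∈{2}] r3c3 has the single candidate 2, so r3c3=2.
Step 13. [r5c1∈{4}] nothing but 4 survives at r5c1. So r5c1=4.
Step 14. [r4c2∈{3}] nothing but 3 survives at r4c2 ⇒ r4c2=3.
Step 15. [r1c5∈{6}] only 6 remains possible at r1c5. So r1c5=6.
Step 16. [r4c6∈{4}] nothing but 4 survives at r4c6, so r4c6=4.
Step 17. [r6c5∈{4}] only 4 remains possible at r6c5. So r6c5=4.

Answer: 2 5 3 4 6 1 / 6 1 4 3 5 2 / 1 4 2 6 3 5 / 5 3 6 2 1 4 / 4 6 5 1 2 3 / 3 2 1 5 4 6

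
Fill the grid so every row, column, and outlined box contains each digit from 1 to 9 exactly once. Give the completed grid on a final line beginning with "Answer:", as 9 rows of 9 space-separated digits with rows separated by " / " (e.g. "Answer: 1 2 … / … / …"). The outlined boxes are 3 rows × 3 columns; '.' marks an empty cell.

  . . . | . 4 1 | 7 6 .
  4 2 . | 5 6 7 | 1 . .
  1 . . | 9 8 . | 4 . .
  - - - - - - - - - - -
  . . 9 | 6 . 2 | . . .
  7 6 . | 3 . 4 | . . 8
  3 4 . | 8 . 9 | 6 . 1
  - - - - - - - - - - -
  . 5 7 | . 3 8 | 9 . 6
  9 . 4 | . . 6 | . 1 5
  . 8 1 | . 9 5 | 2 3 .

Step 1. [r5c7∈{5}] nothing but 5 survives at r5c7. So r5c7=5.
Step 2. [r1c4∈{2}] r1c4 is down to just 2, so r1c4=2.
Step 3. [r9c9∈{4,7}] across box 9, 7 lands solely at r9c9, so r9c9=7.
Step 4. [r3c6∈{3}] only 3 remains possible at r3c6 ⇒ r3c6=3.
Step 5. [r5c8∈{2,9}] 9 has one home in row 5: r5c8 ⇒ r5c8=9.
Step 6. [r6c8∈{2,7}] 2 has one home in box 6: r6c8 ⇒ r6c8=2.
Step 7. [r6c3∈{5}] r6c3's peers cover all but 5 ⇒ r6c3=5.
Step 8. [r6c5∈{7}] only 7 remains possible at r6c5 ⇒ r6c5=7.
Step 9. [r4c9∈{3,4}] 4 has one home in col 9: r4c9 ⇒ r4c9=4.
Step 10. [r2c9∈{3,9}] r2c9 is the only open cell in row 2 admitting 9. So r2c9=9.
Step 11. [r2c3∈{3,8}] row 2 places 3 nowhere but r2c3, so r2c3=3.
Step 12. [r1c1∈{5,8}] r1c1 is the only open cell in row 1 admitting 5 ⇒ r1c1=5.
Step 13. [r5c5∈{1}] nothing but 1 survives at r5c5. So r5c5=1.
Step 14. [r7c8∈{4}] r7c8 is down to just 4 ⇒ r7c8=4.
Step 15. [r5c3∈{2}] r5c3 is down to just 2. So r5c3=2.
Step 16. [r9c4∈{4}] nothing but 4 survives at r9c4. So r9c4=4.
Step 17. [r1c9∈{3}] nothing but 3 survives at r1c9, so r1c9=3.
Step 18. [r1c2∈{9}] nothing but 9 survives at r1c2, so r1c2=9.
Step 19. [r7c1∈{2}] r7c1 has the single candidate 2 ⇒ r7c1=2.
Step 20. [r3c8∈{5}] r3c8 is down to just 5. So r3c8=5.
Step 21. [r1c3∈{8}] only 8 remains possible at r1c3, so r1c3=8.
Step 22. [r4c7∈{3}] r4c7's peers cover all but 3, so r4c7=3.
Step 23. [r9c1∈{6}] r9c1's peers cover all but 6, so r9c1=6.
Step 24. [r8c5∈{2}] nothing but 2 survives at r8c5 ⇒ r8c5=2.
Step 25. [r7c4∈{1}] r7c4's peers cover all but 1, so r7c4=1.
Step 26. [r8c2∈{3}] only 3 remains possible at r8c2 ⇒ r8c2=3.
Step 27. [r3c2∈{7}] r3c2's peers cover all but 7 ⇒ r3c2=7.
Step 28. [r3c9∈{2}] r3c9 is down to just 2, so r3c9=2.
Step 29. [r4c8∈{7}] only 7 remains possible at r4c8, so r4c8=7.
Step 30. [r4c1∈{8}] r4c1's peers cover all but 8, so r4c1=8.
Step 31. [r4c2∈{1}] r4c2 has the single candidate 1 ⇒ r4c2=1.
Step 32. [r4c5∈{5}] r4c5's peers cover all but 5. So r4c5=5.
Step 33. [r3c3∈{6}] only 6 remains possible at r3c3. So r3c3=6.
Step 34. [r8c4∈{7}] only 7 remains possible at r8c4. So r8c4=7.
Step 35. [r2c8∈{8}] nothing but 8 survives at r2c8. So r2c8=8.
Step 36. [r8c7∈{8}] r8c7 is down to just 8 ⇒ r8c7=8.

Answer: 5 9 8 2 4 1 7 6 3 / 4 2 3 5 6 7 1 8 9 / 1 7 6 9 8 3 4 5 2 / 8 1 9 6 5 2 3 7 4 / 7 6 2 3 1 4 5 9 8 / 3 4 5 8 7 9 6 2 1 / 2 5 7 1 3 8 9 4 6 / 9 3 4 7 2 6 8 1 5 / 6 8 1 4 9 5 2 3 7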